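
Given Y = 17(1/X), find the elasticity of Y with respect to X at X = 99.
Elasticity = -1

Elasticity = (dY/dX) · (X/Y)

dY/dX = -17/X²
At X = 99: dY/dX = -17/9801, Y = 17/99

Elasticity = (-17/9801) · (99 / (17/99)) = -1

Interpretation: for a small percentage change in X, the percentage change in Y is approximately -1.00 times as large.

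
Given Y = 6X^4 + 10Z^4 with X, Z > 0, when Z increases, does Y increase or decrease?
Y increases

Taking the partial derivative:
∂Y/∂Z = 40Z^3

∂Y/∂Z = 40Z^3 > 0 (assuming positive values)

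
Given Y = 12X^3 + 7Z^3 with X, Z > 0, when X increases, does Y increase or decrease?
Y increases

Taking the partial derivative:
∂Y/∂X = 36X^2

∂Y/∂X = 36X^2 > 0 (assuming positive values)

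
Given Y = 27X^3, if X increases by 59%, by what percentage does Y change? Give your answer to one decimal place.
302.0%

For Y = 27X^3:
If X → X(1 + 0.59)
Then Y → Y · (1 + 0.59)^3
     ≈ Y · 4.0197

Percentage change = ((1 + 0.59)^3 − 1) × 100% ≈ 302.0%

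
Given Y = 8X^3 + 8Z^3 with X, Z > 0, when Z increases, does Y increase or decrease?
Y increases

Taking the partial derivative:
∂Y/∂Z = 24Z^2

∂Y/∂Z = 24Z^2 > 0 (assuming positive values)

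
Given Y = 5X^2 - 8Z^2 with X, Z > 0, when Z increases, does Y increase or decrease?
Y decreases

Taking the partial derivative:
∂Y/∂Z = -16Z

∂Y/∂Z = -16Z < 0 (assuming positive values)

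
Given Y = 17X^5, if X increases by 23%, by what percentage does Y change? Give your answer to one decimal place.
181.5%

For Y = 17X^5:
If X → X(1 + 0.23)
Then Y → Y · (1 + 0.23)^5
     ≈ Y · 2.8153

Percentage change = ((1 + 0.23)^5 − 1) × 100% ≈ 181.5%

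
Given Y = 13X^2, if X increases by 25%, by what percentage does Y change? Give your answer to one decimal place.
56.3%

For Y = 13X^2:
If X → X(1 + 0.25)
Then Y → Y · (1 + 0.25)^2
     = Y · 1.5625

Percentage change = ((1 + 0.25)^2 − 1) × 100% ≈ 56.3%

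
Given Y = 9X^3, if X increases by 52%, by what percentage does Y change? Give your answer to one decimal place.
251.2%

For Y = 9X^3:
If X → X(1 + 0.52)
Then Y → Y · (1 + 0.52)^3
     ≈ Y · 3.5118

Percentage change = ((1 + 0.52)^3 − 1) × 100% ≈ 251.2%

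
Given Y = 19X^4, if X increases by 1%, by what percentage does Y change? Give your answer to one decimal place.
4.1%

For Y = 19X^4:
If X → X(1 + 0.01)
Then Y → Y · (1 + 0.01)^4
     ≈ Y · 1.0406

Percentage change = ((1 + 0.01)^4 − 1) × 100% ≈ 4.1%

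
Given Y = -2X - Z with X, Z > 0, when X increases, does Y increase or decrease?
Y decreases

Taking the partial derivative:
∂Y/∂X = -2

∂Y/∂X = -2 < 0 (assuming positive values)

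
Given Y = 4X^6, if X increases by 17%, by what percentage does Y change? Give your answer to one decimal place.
156.5%

For Y = 4X^6:
If X → X(1 + 0.17)
Then Y → Y · (1 + 0.17)^6
     ≈ Y · 2.5652

Percentage change = ((1 + 0.17)^6 − 1) × 100% ≈ 156.5%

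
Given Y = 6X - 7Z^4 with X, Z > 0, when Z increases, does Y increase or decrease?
Y decreases

Taking the partial derivative:
∂Y/∂Z = -28Z^3

∂Y/∂Z = -28Z^3 < 0 (assuming positive values)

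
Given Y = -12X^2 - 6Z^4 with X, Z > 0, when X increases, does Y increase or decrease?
Y decreases

Taking the partial derivative:
∂Y/∂X = -24X

∂Y/∂X = -24X < 0 (assuming positive values)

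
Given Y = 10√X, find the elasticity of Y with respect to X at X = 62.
Elasticity = 1/2

Elasticity = (dY/dX) · (X/Y)

dY/dX = 5/√X
At X = 62: dY/dX = 5·√62/62, Y = 10·√62

Elasticity = (5·√62/62) · (62 / (10·√62)) = 1/2

Interpretation: for a small percentage change in X, the percentage change in Y is approximately 0.50 times as large.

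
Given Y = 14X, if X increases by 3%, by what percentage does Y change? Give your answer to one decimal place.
3.0%

For Y = 14X:
If X → X(1 + 0.03)
Then Y → Y · (1 + 0.03)^1
     = Y · 1.0300

Percentage change = ((1 + 0.03)^1 − 1) × 100% = 3.0%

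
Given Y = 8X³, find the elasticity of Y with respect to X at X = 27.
Elasticity = 3

Elasticity = (dY/dX) · (X/Y)

dY/dX = 24·X²
At X = 27: dY/dX = 17496, Y = 157464

Elasticity = 17496 · (27 / 157464) = 3

Interpretation: for a small percentage change in X, the percentage change in Y is approximately 3.00 times as large.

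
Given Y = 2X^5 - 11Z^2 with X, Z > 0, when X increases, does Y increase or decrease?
Y increases

Taking the partial derivative:
∂Y/∂X = 10X^4

∂Y/∂X = 10X^4 > 0 (assuming positive values)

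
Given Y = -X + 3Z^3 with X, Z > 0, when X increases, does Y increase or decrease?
Y decreases

Taking the partial derivative:
∂Y/∂X = -1

∂Y/∂X = -1 < 0 (assuming positive values)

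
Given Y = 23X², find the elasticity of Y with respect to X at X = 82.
Elasticity = 2

Elasticity = (dY/dX) · (X/Y)

dY/dX = 46·X
At X = 82: dY/dX = 3772, Y = 154652

Elasticity = 3772 · (82 / 154652) = 2

Interpretation: for a small percentage change in X, the percentage change in Y is approximately 2.00 times as large.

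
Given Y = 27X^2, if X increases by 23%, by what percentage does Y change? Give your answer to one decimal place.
51.3%

For Y = 27X^2:
If X → X(1 + 0.23)
Then Y → Y · (1 + 0.23)^2
     = Y · 1.5129

Percentage change = ((1 + 0.23)^2 − 1) × 100% ≈ 51.3%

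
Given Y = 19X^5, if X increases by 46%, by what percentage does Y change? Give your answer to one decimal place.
563.4%

For Y = 19X^5:
If X → X(1 + 0.46)
Then Y → Y · (1 + 0.46)^5
     ≈ Y · 6.6338

Percentage change = ((1 + 0.46)^5 − 1) × 100% ≈ 563.4%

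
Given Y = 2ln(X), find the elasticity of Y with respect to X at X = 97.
Elasticity = 1/ln(97) ≈ 0.2186

Elasticity = (dY/dX) · (X/Y)

dY/dX = 2/X
At X = 97: dY/dX = 2/97, Y = 2·ln(97)

Elasticity = (2/97) · (97 / (2·ln(97))) = 1/ln(97) ≈ 0.2186

Interpretation: for a small percentage change in X, the percentage change in Y is approximately 0.22 times as large.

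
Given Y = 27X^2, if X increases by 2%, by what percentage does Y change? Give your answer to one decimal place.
4.0%

For Y = 27X^2:
If X → X(1 + 0.02)
Then Y → Y · (1 + 0.02)^2
     = Y · 1.0404

Percentage change = ((1 + 0.02)^2 − 1) × 100% ≈ 4.0%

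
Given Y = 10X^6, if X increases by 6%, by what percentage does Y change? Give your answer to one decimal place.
41.9%

For Y = 10X^6:
If X → X(1 + 0.06)
Then Y → Y · (1 + 0.06)^6
     ≈ Y · 1.4185

Percentage change = ((1 + 0.06)^6 − 1) × 100% ≈ 41.9%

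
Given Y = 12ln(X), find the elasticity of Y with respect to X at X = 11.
Elasticity = 1/ln(11) ≈ 0.4170

Elasticity = (dY/dX) · (X/Y)

dY/dX = 12/X
At X = 11: dY/dX = 12/11, Y = 12·ln(11)

Elasticity = (12/11) · (11 / (12·ln(11))) = 1/ln(11) ≈ 0.4170

Interpretation: for a small percentage change in X, the percentage change in Y is approximately 0.42 times as large.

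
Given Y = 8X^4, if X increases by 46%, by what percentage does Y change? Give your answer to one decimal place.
354.4%

For Y = 8X^4:
If X → X(1 + 0.46)
Then Y → Y · (1 + 0.46)^4
     ≈ Y · 4.5437

Percentage change = ((1 + 0.46)^4 − 1) × 100% ≈ 354.4%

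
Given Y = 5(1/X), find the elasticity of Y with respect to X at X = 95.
Elasticity = -1

Elasticity = (dY/dX) · (X/Y)

dY/dX = -5/X²
At X = 95: dY/dX = -1/1805, Y = 1/19

Elasticity = (-1/1805) · (95 / (1/19)) = -1

Interpretation: for a small percentage change in X, the percentage change in Y is approximately -1.00 times as large.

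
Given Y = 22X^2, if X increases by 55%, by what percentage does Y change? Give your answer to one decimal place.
140.3%

For Y = 22X^2:
If X → X(1 + 0.55)
Then Y → Y · (1 + 0.55)^2
     = Y · 2.4025

Percentage change = ((1 + 0.55)^2 − 1) × 100% ≈ 140.3%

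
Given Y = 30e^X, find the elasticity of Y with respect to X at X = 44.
Elasticity = 44

Elasticity = (dY/dX) · (X/Y)

dY/dX = 30·e^X
At X = 44: dY/dX = 30·e^44, Y = 30·e^44

Elasticity = (30·e^44) · (44 / (30·e^44)) = 44

Interpretation: for a small percentage change in X, the percentage change in Y is approximately 44.00 times as large.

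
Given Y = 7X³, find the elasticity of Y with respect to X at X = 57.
Elasticity = 3

Elasticity = (dY/dX) · (X/Y)

dY/dX = 21·X²
At X = 57: dY/dX = 68229, Y = 1296351

Elasticity = 68229 · (57 / 1296351) = 3

Interpretation: for a small percentage change in X, the percentage change in Y is approximately 3.00 times as large.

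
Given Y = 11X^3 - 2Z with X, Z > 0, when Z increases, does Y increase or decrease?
Y decreases

Taking the partial derivative:
∂Y/∂Z = -2

∂Y/∂Z = -2 < 0 (assuming positive values)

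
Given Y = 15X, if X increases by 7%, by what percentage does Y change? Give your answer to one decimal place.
7.0%

For Y = 15X:
If X → X(1 + 0.07)
Then Y → Y · (1 + 0.07)^1
     = Y · 1.0700

Percentage change = ((1 + 0.07)^1 − 1) × 100% = 7.0%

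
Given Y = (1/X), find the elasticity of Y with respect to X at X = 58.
Elasticity = -1

Elasticity = (dY/dX) · (X/Y)

dY/dX = -1/X²
At X = 58: dY/dX = -1/3364, Y = 1/58

Elasticity = (-1/3364) · (58 / (1/58)) = -1

Interpretation: for a small percentage change in X, the percentage change in Y is approximately -1.00 times as large.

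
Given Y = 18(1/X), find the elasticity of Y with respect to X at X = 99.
Elasticity = -1

Elasticity = (dY/dX) · (X/Y)

dY/dX = -18/X²
At X = 99: dY/dX = -2/1089, Y = 2/11

Elasticity = (-2/1089) · (99 / (2/11)) = -1

Interpretation: for a small percentage change in X, the percentage change in Y is approximately -1.00 times as large.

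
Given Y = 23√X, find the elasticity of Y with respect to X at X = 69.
Elasticity = 1/2

Elasticity = (dY/dX) · (X/Y)

dY/dX = 23/(2·√X)
At X = 69: dY/dX = √69/6, Y = 23·√69

Elasticity = (√69/6) · (69 / (23·√69)) = 1/2

Interpretation: for a small percentage change in X, the percentage change in Y is approximately 0.50 times as large.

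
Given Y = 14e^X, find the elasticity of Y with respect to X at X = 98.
Elasticity = 98

Elasticity = (dY/dX) · (X/Y)

dY/dX = 14·e^X
At X = 98: dY/dX = 14·e^98, Y = 14·e^98

Elasticity = (14·e^98) · (98 / (14·e^98)) = 98

Interpretation: for a small percentage change in X, the percentage change in Y is approximately 98.00 times as large.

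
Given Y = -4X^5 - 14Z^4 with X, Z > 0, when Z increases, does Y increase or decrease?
Y decreases

Taking the partial derivative:
∂Y/∂Z = -56Z^3

∂Y/∂Z = -56Z^3 < 0 (assuming positive values)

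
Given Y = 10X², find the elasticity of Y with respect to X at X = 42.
Elasticity = 2

Elasticity = (dY/dX) · (X/Y)

dY/dX = 20·X
At X = 42: dY/dX = 840, Y = 17640

Elasticity = 840 · (42 / 17640) = 2

Interpretation: for a small percentage change in X, the percentage change in Y is approximately 2.00 times as large.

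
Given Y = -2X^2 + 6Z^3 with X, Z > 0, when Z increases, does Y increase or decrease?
Y increases

Taking the partial derivative:
∂Y/∂Z = 18Z^2

∂Y/∂Z = 18Z^2 > 0 (assuming positive values)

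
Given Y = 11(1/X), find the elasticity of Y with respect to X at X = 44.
Elasticity = -1

Elasticity = (dY/dX) · (X/Y)

dY/dX = -11/X²
At X = 44: dY/dX = -1/176, Y = 1/4

Elasticity = (-1/176) · (44 / (1/4)) = -1

Interpretation: for a small percentage change in X, the percentage change in Y is approximately -1.00 times as large.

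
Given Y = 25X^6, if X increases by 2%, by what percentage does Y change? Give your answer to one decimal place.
12.6%

For Y = 25X^6:
If X → X(1 + 0.02)
Then Y → Y · (1 + 0.02)^6
     ≈ Y · 1.1262

Percentage change = ((1 + 0.02)^6 − 1) × 100% ≈ 12.6%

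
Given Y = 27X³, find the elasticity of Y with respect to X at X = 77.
Elasticity = 3

Elasticity = (dY/dX) · (X/Y)

dY/dX = 81·X²
At X = 77: dY/dX = 480249, Y = 12326391

Elasticity = 480249 · (77 / 12326391) = 3

Interpretation: for a small percentage change in X, the percentage change in Y is approximately 3.00 times as large.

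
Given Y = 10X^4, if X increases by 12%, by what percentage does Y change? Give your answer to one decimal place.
57.4%

For Y = 10X^4:
If X → X(1 + 0.12)
Then Y → Y · (1 + 0.12)^4
     ≈ Y · 1.5735

Percentage change = ((1 + 0.12)^4 − 1) × 100% ≈ 57.4%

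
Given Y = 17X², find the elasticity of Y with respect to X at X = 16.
Elasticity = 2

Elasticity = (dY/dX) · (X/Y)

dY/dX = 34·X
At X = 16: dY/dX = 544, Y = 4352

Elasticity = 544 · (16 / 4352) = 2

Interpretation: for a small percentage change in X, the percentage change in Y is approximately 2.00 times as large.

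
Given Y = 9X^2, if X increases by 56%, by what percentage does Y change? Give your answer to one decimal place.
143.4%

For Y = 9X^2:
If X → X(1 + 0.56)
Then Y → Y · (1 + 0.56)^2
     = Y · 2.4336

Percentage change = ((1 + 0.56)^2 − 1) × 100% ≈ 143.4%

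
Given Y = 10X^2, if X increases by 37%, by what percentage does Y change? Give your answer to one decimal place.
87.7%

For Y = 10X^2:
If X → X(1 + 0.37)
Then Y → Y · (1 + 0.37)^2
     = Y · 1.8769

Percentage change = ((1 + 0.37)^2 − 1) × 100% ≈ 87.7%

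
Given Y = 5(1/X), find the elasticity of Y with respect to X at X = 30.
Elasticity = -1

Elasticity = (dY/dX) · (X/Y)

dY/dX = -5/X²
At X = 30: dY/dX = -1/180, Y = 1/6

Elasticity = (-1/180) · (30 / (1/6)) = -1

Interpretation: for a small percentage change in X, the percentage change in Y is approximately -1.00 times as large.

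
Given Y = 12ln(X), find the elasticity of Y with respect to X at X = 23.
Elasticity = 1/ln(23) ≈ 0.3189

Elasticity = (dY/dX) · (X/Y)

dY/dX = 12/X
At X = 23: dY/dX = 12/23, Y = 12·ln(23)

Elasticity = (12/23) · (23 / (12·ln(23))) = 1/ln(23) ≈ 0.3189

Interpretation: for a small percentage change in X, the percentage change in Y is approximately 0.32 times as large.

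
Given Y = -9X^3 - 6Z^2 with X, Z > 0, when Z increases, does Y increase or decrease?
Y decreases

Taking the partial derivative:
∂Y/∂Z = -12Z

∂Y/∂Z = -12Z < 0 (assuming positive values)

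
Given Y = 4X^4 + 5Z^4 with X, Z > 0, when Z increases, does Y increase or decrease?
Y increases

Taking the partial derivative:
∂Y/∂Z = 20Z^3

∂Y/∂Z = 20Z^3 > 0 (assuming positive values)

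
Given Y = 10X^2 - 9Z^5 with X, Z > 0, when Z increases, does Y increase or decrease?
Y decreases

Taking the partial derivative:
∂Y/∂Z = -45Z^4

∂Y/∂Z = -45Z^4 < 0 (assuming positive values)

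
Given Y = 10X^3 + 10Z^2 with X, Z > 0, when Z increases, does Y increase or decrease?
Y increases

Taking the partial derivative:
∂Y/∂Z = 20Z

∂Y/∂Z = 20Z > 0 (assuming positive values)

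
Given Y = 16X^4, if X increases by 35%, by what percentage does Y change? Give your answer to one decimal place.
232.2%

For Y = 16X^4:
If X → X(1 + 0.35)
Then Y → Y · (1 + 0.35)^4
     ≈ Y · 3.3215

Percentage change = ((1 + 0.35)^4 − 1) × 100% ≈ 232.2%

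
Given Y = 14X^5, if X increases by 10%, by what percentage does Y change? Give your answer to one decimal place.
61.1%

For Y = 14X^5:
If X → X(1 + 0.1)
Then Y → Y · (1 + 0.1)^5
     ≈ Y · 1.6105

Percentage change = ((1 + 0.1)^5 − 1) × 100% ≈ 61.1%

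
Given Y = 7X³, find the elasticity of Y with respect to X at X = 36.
Elasticity = 3

Elasticity = (dY/dX) · (X/Y)

dY/dX = 21·X²
At X = 36: dY/dX = 27216, Y = 326592

Elasticity = 27216 · (36 / 326592) = 3

Interpretation: for a small percentage change in X, the percentage change in Y is approximately 3.00 times as large.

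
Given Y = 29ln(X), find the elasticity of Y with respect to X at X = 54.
Elasticity = 1/ln(54) ≈ 0.2507

Elasticity = (dY/dX) · (X/Y)

dY/dX = 29/X
At X = 54: dY/dX = 29/54, Y = 29·ln(54)

Elasticity = (29/54) · (54 / (29·ln(54))) = 1/ln(54) ≈ 0.2507

Interpretation: for a small percentage change in X, the percentage change in Y is approximately 0.25 times as large.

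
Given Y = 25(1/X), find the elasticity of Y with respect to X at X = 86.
Elasticity = -1

Elasticity = (dY/dX) · (X/Y)

dY/dX = -25/X²
At X = 86: dY/dX = -25/7396, Y = 25/86

Elasticity = (-25/7396) · (86 / (25/86)) = -1

Interpretation: for a small percentage change in X, the percentage change in Y is approximately -1.00 times as large.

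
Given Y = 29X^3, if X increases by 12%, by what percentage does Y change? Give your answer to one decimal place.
40.5%

For Y = 29X^3:
If X → X(1 + 0.12)
Then Y → Y · (1 + 0.12)^3
     ≈ Y · 1.4049

Percentage change = ((1 + 0.12)^3 − 1) × 100% ≈ 40.5%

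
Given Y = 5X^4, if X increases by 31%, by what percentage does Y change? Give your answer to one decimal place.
194.5%

For Y = 5X^4:
If X → X(1 + 0.31)
Then Y → Y · (1 + 0.31)^4
     ≈ Y · 2.9450

Percentage change = ((1 + 0.31)^4 − 1) × 100% ≈ 194.5%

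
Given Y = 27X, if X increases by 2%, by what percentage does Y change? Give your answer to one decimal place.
2.0%

For Y = 27X:
If X → X(1 + 0.02)
Then Y → Y · (1 + 0.02)^1
     = Y · 1.0200

Percentage change = ((1 + 0.02)^1 − 1) × 100% = 2.0%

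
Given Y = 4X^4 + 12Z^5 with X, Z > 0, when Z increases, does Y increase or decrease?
Y increases

Taking the partial derivative:
∂Y/∂Z = 60Z^4

∂Y/∂Z = 60Z^4 > 0 (assuming positive values)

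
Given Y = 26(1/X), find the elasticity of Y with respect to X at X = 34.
Elasticity = -1

Elasticity = (dY/dX) · (X/Y)

dY/dX = -26/X²
At X = 34: dY/dX = -13/578, Y = 13/17

Elasticity = (-13/578) · (34 / (13/17)) = -1

Interpretation: for a small percentage change in X, the percentage change in Y is approximately -1.00 times as large.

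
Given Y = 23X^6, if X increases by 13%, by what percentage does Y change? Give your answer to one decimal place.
108.2%

For Y = 23X^6:
If X → X(1 + 0.13)
Then Y → Y · (1 + 0.13)^6
     ≈ Y · 2.0820

Percentage change = ((1 + 0.13)^6 − 1) × 100% ≈ 108.2%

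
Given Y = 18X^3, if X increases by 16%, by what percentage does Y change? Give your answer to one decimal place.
56.1%

For Y = 18X^3:
If X → X(1 + 0.16)
Then Y → Y · (1 + 0.16)^3
     ≈ Y · 1.5609

Percentage change = ((1 + 0.16)^3 − 1) × 100% ≈ 56.1%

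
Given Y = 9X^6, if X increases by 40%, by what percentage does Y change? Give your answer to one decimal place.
653.0%

For Y = 9X^6:
If X → X(1 + 0.4)
Then Y → Y · (1 + 0.4)^6
     ≈ Y · 7.5295

Percentage change = ((1 + 0.4)^6 − 1) × 100% ≈ 653.0%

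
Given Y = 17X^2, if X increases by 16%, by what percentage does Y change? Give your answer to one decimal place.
34.6%

For Y = 17X^2:
If X → X(1 + 0.16)
Then Y → Y · (1 + 0.16)^2
     = Y · 1.3456

Percentage change = ((1 + 0.16)^2 − 1) × 100% ≈ 34.6%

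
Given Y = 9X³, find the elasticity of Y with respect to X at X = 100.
Elasticity = 3

Elasticity = (dY/dX) · (X/Y)

dY/dX = 27·X²
At X = 100: dY/dX = 270000, Y = 9000000

Elasticity = 270000 · (100 / 9000000) = 3

Interpretation: for a small percentage change in X, the percentage change in Y is approximately 3.00 times as large.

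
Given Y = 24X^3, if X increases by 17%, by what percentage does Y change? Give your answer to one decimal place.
60.2%

For Y = 24X^3:
If X → X(1 + 0.17)
Then Y → Y · (1 + 0.17)^3
     ≈ Y · 1.6016

Percentage change = ((1 + 0.17)^3 − 1) × 100% ≈ 60.2%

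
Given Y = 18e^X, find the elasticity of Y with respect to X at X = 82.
Elasticity = 82

Elasticity = (dY/dX) · (X/Y)

dY/dX = 18·e^X
At X = 82: dY/dX = 18·e^82, Y = 18·e^82

Elasticity = (18·e^82) · (82 / (18·e^82)) = 82

Interpretation: for a small percentage change in X, the percentage change in Y is approximately 82.00 times as large.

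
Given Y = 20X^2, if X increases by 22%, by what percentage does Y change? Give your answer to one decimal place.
48.8%

For Y = 20X^2:
If X → X(1 + 0.22)
Then Y → Y · (1 + 0.22)^2
     = Y · 1.4884

Percentage change = ((1 + 0.22)^2 − 1) × 100% ≈ 48.8%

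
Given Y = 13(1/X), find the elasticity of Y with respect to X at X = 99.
Elasticity = -1

Elasticity = (dY/dX) · (X/Y)

dY/dX = -13/X²
At X = 99: dY/dX = -13/9801, Y = 13/99

Elasticity = (-13/9801) · (99 / (13/99)) = -1

Interpretation: for a small percentage change in X, the percentage change in Y is approximately -1.00 times as large.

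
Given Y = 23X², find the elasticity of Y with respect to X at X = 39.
Elasticity = 2

Elasticity = (dY/dX) · (X/Y)

dY/dX = 46·X
At X = 39: dY/dX = 1794, Y = 34983

Elasticity = 1794 · (39 / 34983) = 2

Interpretation: for a small percentage change in X, the percentage change in Y is approximately 2.00 times as large.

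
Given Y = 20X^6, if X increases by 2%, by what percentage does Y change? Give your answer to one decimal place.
12.6%

For Y = 20X^6:
If X → X(1 + 0.02)
Then Y → Y · (1 + 0.02)^6
     ≈ Y · 1.1262

Percentage change = ((1 + 0.02)^6 − 1) × 100% ≈ 12.6%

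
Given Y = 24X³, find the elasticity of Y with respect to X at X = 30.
Elasticity = 3

Elasticity = (dY/dX) · (X/Y)

dY/dX = 72·X²
At X = 30: dY/dX = 64800, Y = 648000

Elasticity = 64800 · (30 / 648000) = 3

Interpretation: for a small percentage change in X, the percentage change in Y is approximately 3.00 times as large.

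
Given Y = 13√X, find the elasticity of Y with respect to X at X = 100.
Elasticity = 1/2

Elasticity = (dY/dX) · (X/Y)

dY/dX = 13/(2·√X)
At X = 100: dY/dX = 13/20, Y = 130

Elasticity = (13/20) · (100 / 130) = 1/2

Interpretation: for a small percentage change in X, the percentage change in Y is approximately 0.50 times as large.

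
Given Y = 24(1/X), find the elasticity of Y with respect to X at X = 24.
Elasticity = -1

Elasticity = (dY/dX) · (X/Y)

dY/dX = -24/X²
At X = 24: dY/dX = -1/24, Y = 1

Elasticity = (-1/24) · (24 / 1) = -1

Interpretation: for a small percentage change in X, the percentage change in Y is approximately -1.00 times as large.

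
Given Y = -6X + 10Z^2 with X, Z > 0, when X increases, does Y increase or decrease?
Y decreases

Taking the partial derivative:
∂Y/∂X = -6

∂Y/∂X = -6 < 0 (assuming positive values)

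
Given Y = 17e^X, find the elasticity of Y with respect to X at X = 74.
Elasticity = 74

Elasticity = (dY/dX) · (X/Y)

dY/dX = 17·e^X
At X = 74: dY/dX = 17·e^74, Y = 17·e^74

Elasticity = (17·e^74) · (74 / (17·e^74)) = 74

Interpretation: for a small percentage change in X, the percentage change in Y is approximately 74.00 times as large.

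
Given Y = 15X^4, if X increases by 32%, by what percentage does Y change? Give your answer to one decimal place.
203.6%

For Y = 15X^4:
If X → X(1 + 0.32)
Then Y → Y · (1 + 0.32)^4
     ≈ Y · 3.0360

Percentage change = ((1 + 0.32)^4 − 1) × 100% ≈ 203.6%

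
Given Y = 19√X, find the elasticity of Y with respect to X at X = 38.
Elasticity = 1/2

Elasticity = (dY/dX) · (X/Y)

dY/dX = 19/(2·√X)
At X = 38: dY/dX = √38/4, Y = 19·√38

Elasticity = (√38/4) · (38 / (19·√38)) = 1/2

Interpretation: for a small percentage change in X, the percentage change in Y is approximately 0.50 times as large.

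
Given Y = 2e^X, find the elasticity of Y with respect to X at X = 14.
Elasticity = 14

Elasticity = (dY/dX) · (X/Y)

dY/dX = 2·e^X
At X = 14: dY/dX = 2·e^14, Y = 2·e^14

Elasticity = (2·e^14) · (14 / (2·e^14)) = 14

Interpretation: for a small percentage change in X, the percentage change in Y is approximately 14.00 times as large.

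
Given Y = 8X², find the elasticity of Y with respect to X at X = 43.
Elasticity = 2

Elasticity = (dY/dX) · (X/Y)

dY/dX = 16·X
At X = 43: dY/dX = 688, Y = 14792

Elasticity = 688 · (43 / 14792) = 2

Interpretation: for a small percentage change in X, the percentage change in Y is approximately 2.00 times as large.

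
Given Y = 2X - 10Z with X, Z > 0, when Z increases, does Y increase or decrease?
Y decreases

Taking the partial derivative:
∂Y/∂Z = -10

∂Y/∂Z = -10 < 0 (assuming positive values)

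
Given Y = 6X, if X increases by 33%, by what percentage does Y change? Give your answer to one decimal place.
33.0%

For Y = 6X:
If X → X(1 + 0.33)
Then Y → Y · (1 + 0.33)^1
     = Y · 1.3300

Percentage change = ((1 + 0.33)^1 − 1) × 100% = 33.0%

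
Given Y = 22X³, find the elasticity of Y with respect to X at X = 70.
Elasticity = 3

Elasticity = (dY/dX) · (X/Y)

dY/dX = 66·X²
At X = 70: dY/dX = 323400, Y = 7546000

Elasticity = 323400 · (70 / 7546000) = 3

Interpretation: for a small percentage change in X, the percentage change in Y is approximately 3.00 times as large.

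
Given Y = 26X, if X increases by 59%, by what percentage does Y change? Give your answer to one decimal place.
59.0%

For Y = 26X:
If X → X(1 + 0.59)
Then Y → Y · (1 + 0.59)^1
     = Y · 1.5900

Percentage change = ((1 + 0.59)^1 − 1) × 100% = 59.0%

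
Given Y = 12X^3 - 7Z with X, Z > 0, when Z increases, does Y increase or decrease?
Y decreases

Taking the partial derivative:
∂Y/∂Z = -7

∂Y/∂Z = -7 < 0 (assuming positive values)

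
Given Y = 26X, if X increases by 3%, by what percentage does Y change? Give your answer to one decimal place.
3.0%

For Y = 26X:
If X → X(1 + 0.03)
Then Y → Y · (1 + 0.03)^1
     = Y · 1.0300

Percentage change = ((1 + 0.03)^1 − 1) × 100% = 3.0%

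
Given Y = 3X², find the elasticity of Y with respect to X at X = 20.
Elasticity = 2

Elasticity = (dY/dX) · (X/Y)

dY/dX = 6·X
At X = 20: dY/dX = 120, Y = 1200

Elasticity = 120 · (20 / 1200) = 2

Interpretation: for a small percentage change in X, the percentage change in Y is approximately 2.00 times as large.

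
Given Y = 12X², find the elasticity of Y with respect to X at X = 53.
Elasticity = 2

Elasticity = (dY/dX) · (X/Y)

dY/dX = 24·X
At X = 53: dY/dX = 1272, Y = 33708

Elasticity = 1272 · (53 / 33708) = 2

Interpretation: for a small percentage change in X, the percentage change in Y is approximately 2.00 times as large.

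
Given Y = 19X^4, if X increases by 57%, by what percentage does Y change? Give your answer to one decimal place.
507.6%

For Y = 19X^4:
If X → X(1 + 0.57)
Then Y → Y · (1 + 0.57)^4
     ≈ Y · 6.0757

Percentage change = ((1 + 0.57)^4 − 1) × 100% ≈ 507.6%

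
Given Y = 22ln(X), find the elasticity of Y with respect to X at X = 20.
Elasticity = 1/ln(20) ≈ 0.3338

Elasticity = (dY/dX) · (X/Y)

dY/dX = 22/X
At X = 20: dY/dX = 11/10, Y = 22·ln(20)

Elasticity = (11/10) · (20 / (22·ln(20))) = 1/ln(20) ≈ 0.3338

Interpretation: for a small percentage change in X, the percentage change in Y is approximately 0.33 times as large.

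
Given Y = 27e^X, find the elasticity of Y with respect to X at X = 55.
Elasticity = 55

Elasticity = (dY/dX) · (X/Y)

dY/dX = 27·e^X
At X = 55: dY/dX = 27·e^55, Y = 27·e^55

Elasticity = (27·e^55) · (55 / (27·e^55)) = 55

Interpretation: for a small percentage change in X, the percentage change in Y is approximately 55.00 times as large.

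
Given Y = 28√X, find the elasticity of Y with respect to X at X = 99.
Elasticity = 1/2

Elasticity = (dY/dX) · (X/Y)

dY/dX = 14/√X
At X = 99: dY/dX = 14·√11/33, Y = 84·√11

Elasticity = (14·√11/33) · (99 / (84·√11)) = 1/2

Interpretation: for a small percentage change in X, the percentage change in Y is approximately 0.50 times as large.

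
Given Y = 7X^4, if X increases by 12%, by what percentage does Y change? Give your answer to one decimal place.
57.4%

For Y = 7X^4:
If X → X(1 + 0.12)
Then Y → Y · (1 + 0.12)^4
     ≈ Y · 1.5735

Percentage change = ((1 + 0.12)^4 − 1) × 100% ≈ 57.4%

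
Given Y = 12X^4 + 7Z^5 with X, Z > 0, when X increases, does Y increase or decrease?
Y increases

Taking the partial derivative:
∂Y/∂X = 48X^3

∂Y/∂X = 48X^3 > 0 (assuming positive values)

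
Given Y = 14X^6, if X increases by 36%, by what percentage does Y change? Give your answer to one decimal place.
532.8%

For Y = 14X^6:
If X → X(1 + 0.36)
Then Y → Y · (1 + 0.36)^6
     ≈ Y · 6.3275

Percentage change = ((1 + 0.36)^6 − 1) × 100% ≈ 532.8%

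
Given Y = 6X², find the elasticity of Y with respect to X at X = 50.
Elasticity = 2

Elasticity = (dY/dX) · (X/Y)

dY/dX = 12·X
At X = 50: dY/dX = 600, Y = 15000

Elasticity = 600 · (50 / 15000) = 2

Interpretation: for a small percentage change in X, the percentage change in Y is approximately 2.00 times as large.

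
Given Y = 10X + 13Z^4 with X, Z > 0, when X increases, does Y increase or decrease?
Y increases

Taking the partial derivative:
∂Y/∂X = 10

∂Y/∂X = 10 > 0 (assuming positive values)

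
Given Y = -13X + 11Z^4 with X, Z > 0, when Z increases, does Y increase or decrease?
Y increases

Taking the partial derivative:
∂Y/∂Z = 44Z^3

∂Y/∂Z = 44Z^3 > 0 (assuming positive values)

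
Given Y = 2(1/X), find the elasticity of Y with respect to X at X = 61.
Elasticity = -1

Elasticity = (dY/dX) · (X/Y)

dY/dX = -2/X²
At X = 61: dY/dX = -2/3721, Y = 2/61

Elasticity = (-2/3721) · (61 / (2/61)) = -1

Interpretation: for a small percentage change in X, the percentage change in Y is approximately -1.00 times as large.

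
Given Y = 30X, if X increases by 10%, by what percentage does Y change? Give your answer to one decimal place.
10.0%

For Y = 30X:
If X → X(1 + 0.1)
Then Y → Y · (1 + 0.1)^1
     = Y · 1.1000

Percentage change = ((1 + 0.1)^1 − 1) × 100% = 10.0%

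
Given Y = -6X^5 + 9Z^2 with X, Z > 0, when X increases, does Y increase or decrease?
Y decreases

Taking the partial derivative:
∂Y/∂X = -30X^4

∂Y/∂X = -30X^4 < 0 (assuming positive values)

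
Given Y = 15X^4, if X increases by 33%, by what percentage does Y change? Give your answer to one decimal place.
212.9%

For Y = 15X^4:
If X → X(1 + 0.33)
Then Y → Y · (1 + 0.33)^4
     ≈ Y · 3.1290

Percentage change = ((1 + 0.33)^4 − 1) × 100% ≈ 212.9%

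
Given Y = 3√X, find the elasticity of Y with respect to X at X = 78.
Elasticity = 1/2

Elasticity = (dY/dX) · (X/Y)

dY/dX = 3/(2·√X)
At X = 78: dY/dX = √78/52, Y = 3·√78

Elasticity = (√78/52) · (78 / (3·√78)) = 1/2

Interpretation: for a small percentage change in X, the percentage change in Y is approximately 0.50 times as large.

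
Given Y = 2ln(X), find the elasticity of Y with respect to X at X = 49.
Elasticity = 1/ln(49) ≈ 0.2569

Elasticity = (dY/dX) · (X/Y)

dY/dX = 2/X
At X = 49: dY/dX = 2/49, Y = 2·ln(49)

Elasticity = (2/49) · (49 / (2·ln(49))) = 1/ln(49) ≈ 0.2569

Interpretation: for a small percentage change in X, the percentage change in Y is approximately 0.26 times as large.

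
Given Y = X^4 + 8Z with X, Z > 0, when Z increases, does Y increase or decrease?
Y increases

Taking the partial derivative:
∂Y/∂Z = 8

∂Y/∂Z = 8 > 0 (assuming positive values)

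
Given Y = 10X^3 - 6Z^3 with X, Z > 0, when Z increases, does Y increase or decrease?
Y decreases

Taking the partial derivative:
∂Y/∂Z = -18Z^2

∂Y/∂Z = -18Z^2 < 0 (assuming positive values)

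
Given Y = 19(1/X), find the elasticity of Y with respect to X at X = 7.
Elasticity = -1

Elasticity = (dY/dX) · (X/Y)

dY/dX = -19/X²
At X = 7: dY/dX = -19/49, Y = 19/7

Elasticity = (-19/49) · (7 / (19/7)) = -1

Interpretation: for a small percentage change in X, the percentage change in Y is approximately -1.00 times as large.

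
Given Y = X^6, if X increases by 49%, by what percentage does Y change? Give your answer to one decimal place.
994.3%

For Y = X^6:
If X → X(1 + 0.49)
Then Y → Y · (1 + 0.49)^6
     ≈ Y · 10.9425

Percentage change = ((1 + 0.49)^6 − 1) × 100% ≈ 994.3%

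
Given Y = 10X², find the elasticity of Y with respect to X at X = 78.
Elasticity = 2

Elasticity = (dY/dX) · (X/Y)

dY/dX = 20·X
At X = 78: dY/dX = 1560, Y = 60840

Elasticity = 1560 · (78 / 60840) = 2

Interpretation: for a small percentage change in X, the percentage change in Y is approximately 2.00 times as large.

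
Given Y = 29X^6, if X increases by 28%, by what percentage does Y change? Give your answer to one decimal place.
339.8%

For Y = 29X^6:
If X → X(1 + 0.28)
Then Y → Y · (1 + 0.28)^6
     ≈ Y · 4.3980

Percentage change = ((1 + 0.28)^6 − 1) × 100% ≈ 339.8%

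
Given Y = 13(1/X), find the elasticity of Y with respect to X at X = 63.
Elasticity = -1

Elasticity = (dY/dX) · (X/Y)

dY/dX = -13/X²
At X = 63: dY/dX = -13/3969, Y = 13/63

Elasticity = (-13/3969) · (63 / (13/63)) = -1

Interpretation: for a small percentage change in X, the percentage change in Y is approximately -1.00 times as large.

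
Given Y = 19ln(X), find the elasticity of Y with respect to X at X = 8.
Elasticity = 1/ln(8) ≈ 0.4809

Elasticity = (dY/dX) · (X/Y)

dY/dX = 19/X
At X = 8: dY/dX = 19/8, Y = 19·ln(8)

Elasticity = (19/8) · (8 / (19·ln(8))) = 1/ln(8) ≈ 0.4809

Interpretation: for a small percentage change in X, the percentage change in Y is approximately 0.48 times as large.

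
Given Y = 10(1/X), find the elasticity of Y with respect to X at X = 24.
Elasticity = -1

Elasticity = (dY/dX) · (X/Y)

dY/dX = -10/X²
At X = 24: dY/dX = -5/288, Y = 5/12

Elasticity = (-5/288) · (24 / (5/12)) = -1

Interpretation: for a small percentage change in X, the percentage change in Y is approximately -1.00 times as large.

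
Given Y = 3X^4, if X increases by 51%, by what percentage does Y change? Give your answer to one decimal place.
419.9%

For Y = 3X^4:
If X → X(1 + 0.51)
Then Y → Y · (1 + 0.51)^4
     ≈ Y · 5.1989

Percentage change = ((1 + 0.51)^4 − 1) × 100% ≈ 419.9%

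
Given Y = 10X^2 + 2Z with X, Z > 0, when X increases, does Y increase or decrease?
Y increases

Taking the partial derivative:
∂Y/∂X = 20X

∂Y/∂X = 20X > 0 (assuming positive values)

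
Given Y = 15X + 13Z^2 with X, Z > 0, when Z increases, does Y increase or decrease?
Y increases

Taking the partial derivative:
∂Y/∂Z = 26Z

∂Y/∂Z = 26Z > 0 (assuming positive values)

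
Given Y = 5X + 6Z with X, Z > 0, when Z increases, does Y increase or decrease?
Y increases

Taking the partial derivative:
∂Y/∂Z = 6

∂Y/∂Z = 6 > 0 (assuming positive values)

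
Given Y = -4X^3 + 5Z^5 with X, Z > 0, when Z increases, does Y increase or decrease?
Y increases

Taking the partial derivative:
∂Y/∂Z = 25Z^4

∂Y/∂Z = 25Z^4 > 0 (assuming positive values)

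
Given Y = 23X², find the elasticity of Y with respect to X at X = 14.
Elasticity = 2

Elasticity = (dY/dX) · (X/Y)

dY/dX = 46·X
At X = 14: dY/dX = 644, Y = 4508

Elasticity = 644 · (14 / 4508) = 2

Interpretation: for a small percentage change in X, the percentage change in Y is approximately 2.00 times as large.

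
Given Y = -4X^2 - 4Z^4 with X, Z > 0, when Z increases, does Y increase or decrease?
Y decreases

Taking the partial derivative:
∂Y/∂Z = -16Z^3

∂Y/∂Z = -16Z^3 < 0 (assuming positive values)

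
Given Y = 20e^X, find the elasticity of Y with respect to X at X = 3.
Elasticity = 3

Elasticity = (dY/dX) · (X/Y)

dY/dX = 20·e^X
At X = 3: dY/dX = 20·e^3, Y = 20·e^3

Elasticity = (20·e^3) · (3 / (20·e^3)) = 3

Interpretation: for a small percentage change in X, the percentage change in Y is approximately 3.00 times as large.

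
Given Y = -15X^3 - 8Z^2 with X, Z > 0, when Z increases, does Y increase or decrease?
Y decreases

Taking the partial derivative:
∂Y/∂Z = -16Z

∂Y/∂Z = -16Z < 0 (assuming positive values)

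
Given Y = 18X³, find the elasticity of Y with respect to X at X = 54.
Elasticity = 3

Elasticity = (dY/dX) · (X/Y)

dY/dX = 54·X²
At X = 54: dY/dX = 157464, Y = 2834352

Elasticity = 157464 · (54 / 2834352) = 3

Interpretation: for a small percentage change in X, the percentage change in Y is approximately 3.00 times as large.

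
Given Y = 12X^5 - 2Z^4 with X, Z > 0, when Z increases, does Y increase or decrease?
Y decreases

Taking the partial derivative:
∂Y/∂Z = -8Z^3

∂Y/∂Z = -8Z^3 < 0 (assuming positive values)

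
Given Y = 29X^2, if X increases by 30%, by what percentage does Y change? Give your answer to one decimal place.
69.0%

For Y = 29X^2:
If X → X(1 + 0.3)
Then Y → Y · (1 + 0.3)^2
     = Y · 1.6900

Percentage change = ((1 + 0.3)^2 − 1) × 100% = 69.0%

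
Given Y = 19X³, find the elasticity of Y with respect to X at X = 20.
Elasticity = 3

Elasticity = (dY/dX) · (X/Y)

dY/dX = 57·X²
At X = 20: dY/dX = 22800, Y = 152000

Elasticity = 22800 · (20 / 152000) = 3

Interpretation: for a small percentage change in X, the percentage change in Y is approximately 3.00 times as large.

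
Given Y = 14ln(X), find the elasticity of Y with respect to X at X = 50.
Elasticity = 1/ln(50) ≈ 0.2556

Elasticity = (dY/dX) · (X/Y)

dY/dX = 14/X
At X = 50: dY/dX = 7/25, Y = 14·ln(50)

Elasticity = (7/25) · (50 / (14·ln(50))) = 1/ln(50) ≈ 0.2556

Interpretation: for a small percentage change in X, the percentage change in Y is approximately 0.26 times as large.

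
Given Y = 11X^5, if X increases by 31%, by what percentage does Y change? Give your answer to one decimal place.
285.8%

For Y = 11X^5:
If X → X(1 + 0.31)
Then Y → Y · (1 + 0.31)^5
     ≈ Y · 3.8579

Percentage change = ((1 + 0.31)^5 − 1) × 100% ≈ 285.8%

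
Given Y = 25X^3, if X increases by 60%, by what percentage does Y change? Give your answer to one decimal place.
309.6%

For Y = 25X^3:
If X → X(1 + 0.6)
Then Y → Y · (1 + 0.6)^3
     = Y · 4.0960

Percentage change = ((1 + 0.6)^3 − 1) × 100% = 309.6%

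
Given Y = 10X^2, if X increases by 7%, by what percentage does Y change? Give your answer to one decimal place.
14.5%

For Y = 10X^2:
If X → X(1 + 0.07)
Then Y → Y · (1 + 0.07)^2
     = Y · 1.1449

Percentage change = ((1 + 0.07)^2 − 1) × 100% ≈ 14.5%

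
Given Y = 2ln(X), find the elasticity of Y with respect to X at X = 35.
Elasticity = 1/ln(35) ≈ 0.2813

Elasticity = (dY/dX) · (X/Y)

dY/dX = 2/X
At X = 35: dY/dX = 2/35, Y = 2·ln(35)

Elasticity = (2/35) · (35 / (2·ln(35))) = 1/ln(35) ≈ 0.2813

Interpretation: for a small percentage change in X, the percentage change in Y is approximately 0.28 times as large.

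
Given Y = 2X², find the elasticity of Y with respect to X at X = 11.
Elasticity = 2

Elasticity = (dY/dX) · (X/Y)

dY/dX = 4·X
At X = 11: dY/dX = 44, Y = 242

Elasticity = 44 · (11 / 242) = 2

Interpretation: for a small percentage change in X, the percentage change in Y is approximately 2.00 times as large.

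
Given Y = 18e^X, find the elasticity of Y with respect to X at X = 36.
Elasticity = 36

Elasticity = (dY/dX) · (X/Y)

dY/dX = 18·e^X
At X = 36: dY/dX = 18·e^36, Y = 18·e^36

Elasticity = (18·e^36) · (36 / (18·e^36)) = 36

Interpretation: for a small percentage change in X, the percentage change in Y is approximately 36.00 times as large.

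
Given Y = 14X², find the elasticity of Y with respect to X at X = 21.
Elasticity = 2

Elasticity = (dY/dX) · (X/Y)

dY/dX = 28·X
At X = 21: dY/dX = 588, Y = 6174

Elasticity = 588 · (21 / 6174) = 2

Interpretation: for a small percentage change in X, the percentage change in Y is approximately 2.00 times as large.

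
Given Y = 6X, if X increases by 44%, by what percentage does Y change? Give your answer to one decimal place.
44.0%

For Y = 6X:
If X → X(1 + 0.44)
Then Y → Y · (1 + 0.44)^1
     = Y · 1.4400

Percentage change = ((1 + 0.44)^1 − 1) × 100% = 44.0%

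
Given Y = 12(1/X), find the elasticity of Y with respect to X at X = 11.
Elasticity = -1

Elasticity = (dY/dX) · (X/Y)

dY/dX = -12/X²
At X = 11: dY/dX = -12/121, Y = 12/11

Elasticity = (-12/121) · (11 / (12/11)) = -1

Interpretation: for a small percentage change in X, the percentage change in Y is approximately -1.00 times as large.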